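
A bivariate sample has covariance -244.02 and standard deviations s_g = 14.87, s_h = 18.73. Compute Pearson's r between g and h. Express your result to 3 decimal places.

r = Cov(g,h) / (s_g · s_h) = -244.02 / (14.87 × 18.73)
  = -244.02 / 278.5151 ≈ -0.876

-0.876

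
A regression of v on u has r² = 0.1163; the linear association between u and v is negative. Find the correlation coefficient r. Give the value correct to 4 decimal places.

|r| = √0.1163 = 0.3410
The association is negative, so r = −0.3410.

-0.3410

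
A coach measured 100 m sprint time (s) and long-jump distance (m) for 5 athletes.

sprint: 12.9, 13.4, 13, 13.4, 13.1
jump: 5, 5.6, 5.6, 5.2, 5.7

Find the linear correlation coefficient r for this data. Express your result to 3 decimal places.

0.193

n = 5, Σx = 65.8, Σy = 27.1, Σx² = 866.14, Σy² = 147.25, Σxy = 356.69
nΣxy − ΣxΣy = 1783.45 − 1783.18 = 0.27
nΣx² − (Σx)² = 4330.7 − 4329.64 = 1.06; nΣy² − (Σy)² = 736.25 − 734.41 = 1.84
r = 0.27 / √(1.06 × 1.84) = 0.27 / 1.3966 ≈ 0.193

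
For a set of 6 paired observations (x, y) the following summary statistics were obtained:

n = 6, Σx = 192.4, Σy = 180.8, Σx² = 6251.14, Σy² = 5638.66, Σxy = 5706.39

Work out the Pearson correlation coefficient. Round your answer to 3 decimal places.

r = (nΣxy − ΣxΣy) / √[(nΣx² − (Σx)²)(nΣy² − (Σy)²)]
Numerator: 6×5706.39 − 192.4×180.8 = -547.58
Denominator: √[(37506.84 − 37017.76)(33831.96 − 32688.64)] = √[489.08 × 1143.32] = 747.7800
r = -547.58 / 747.7800 ≈ -0.732

-0.732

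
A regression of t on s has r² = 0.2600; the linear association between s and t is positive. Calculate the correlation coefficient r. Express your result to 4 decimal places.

0.5099

|r| = √0.2600 = 0.5099
The association is positive, so r = 0.5099.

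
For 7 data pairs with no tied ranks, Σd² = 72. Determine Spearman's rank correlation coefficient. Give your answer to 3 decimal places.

ρ = 1 − 6Σd² / [n(n²−1)] = 1 − 6×72 / (7×48)
  = 1 − 432/336 = 1 − 1.2857 ≈ -0.286

-0.286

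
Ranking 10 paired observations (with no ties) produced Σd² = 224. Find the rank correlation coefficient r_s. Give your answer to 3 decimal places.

-0.358

ρ = 1 − 6Σd² / [n(n²−1)] = 1 − 6×224 / (10×99)
  = 1 − 1344/990 = 1 − 1.3576 ≈ -0.358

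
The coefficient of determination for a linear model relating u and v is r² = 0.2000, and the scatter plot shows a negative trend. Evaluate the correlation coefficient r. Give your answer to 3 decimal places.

|r| = √0.2000 = 0.447
The association is negative, so r = −0.447.

-0.447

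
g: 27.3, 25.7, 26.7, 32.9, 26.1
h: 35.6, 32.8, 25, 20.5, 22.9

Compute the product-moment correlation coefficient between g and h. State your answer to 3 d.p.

n = 5, Σg = 138.7, Σh = 136.8, Σg² = 3882.29, Σh² = 3912.86, Σgh = 3754.48
nΣgh − ΣgΣh = 18772.4 − 18974.16 = -201.76
nΣg² − (Σg)² = 19411.45 − 19237.69 = 173.76; nΣh² − (Σh)² = 19564.3 − 18714.24 = 850.06
r = -201.76 / √(173.76 × 850.06) = -201.76 / 384.3259 ≈ -0.525

-0.525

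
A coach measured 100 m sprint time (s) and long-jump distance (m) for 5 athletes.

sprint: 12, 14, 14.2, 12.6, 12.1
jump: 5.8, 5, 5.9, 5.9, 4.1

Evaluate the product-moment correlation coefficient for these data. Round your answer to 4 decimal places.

n = 5, Σx = 64.9, Σy = 26.7, Σx² = 846.81, Σy² = 145.07, Σxy = 347.33
nΣxy − ΣxΣy = 1736.65 − 1732.83 = 3.82
nΣx² − (Σx)² = 4234.05 − 4212.01 = 22.04; nΣy² − (Σy)² = 725.35 − 712.89 = 12.46
r = 3.82 / √(22.04 × 12.46) = 3.82 / 16.5716 ≈ 0.2305

0.2305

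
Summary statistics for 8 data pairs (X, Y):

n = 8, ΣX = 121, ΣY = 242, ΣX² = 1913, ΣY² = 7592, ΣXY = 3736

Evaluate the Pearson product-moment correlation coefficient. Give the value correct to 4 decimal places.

r = (nΣXY − ΣXΣY) / √[(nΣX² − (ΣX)²)(nΣY² − (ΣY)²)]
Numerator: 8×3736 − 121×242 = 606
Denominator: √[(15304 − 14641)(60736 − 58564)] = √[663 × 2172] = 1200.0150
r = 606 / 1200.0150 ≈ 0.5050

0.5050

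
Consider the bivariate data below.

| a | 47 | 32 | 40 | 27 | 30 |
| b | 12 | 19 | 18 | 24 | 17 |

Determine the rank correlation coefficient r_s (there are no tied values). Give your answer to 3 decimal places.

-0.700

Rank a: 5, 3, 4, 1, 2
Rank b: 1, 4, 3, 5, 2
d = rank(a) − rank(b): 4, -1, 1, -4, 0; Σd² = 34
ρ = 1 − 6Σd² / [n(n²−1)] = 1 − 6×34 / (5×24) = 1 − 204/120 ≈ -0.700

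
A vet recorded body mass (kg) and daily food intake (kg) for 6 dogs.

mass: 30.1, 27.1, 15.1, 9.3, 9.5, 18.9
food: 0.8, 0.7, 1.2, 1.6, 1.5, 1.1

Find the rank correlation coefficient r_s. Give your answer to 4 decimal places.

Rank mass: 6, 5, 3, 1, 2, 4
Rank food: 2, 1, 4, 6, 5, 3
d = rank(mass) − rank(food): 4, 4, -1, -5, -3, 1; Σd² = 68
ρ = 1 − 6Σd² / [n(n²−1)] = 1 − 6×68 / (6×35) = 1 − 408/210 ≈ -0.9429

-0.9429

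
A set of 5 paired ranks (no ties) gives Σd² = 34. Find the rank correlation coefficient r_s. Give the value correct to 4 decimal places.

-0.7000

ρ = 1 − 6Σd² / [n(n²−1)] = 1 − 6×34 / (5×24)
  = 1 − 204/120 = 1 − 1.70000 ≈ -0.7000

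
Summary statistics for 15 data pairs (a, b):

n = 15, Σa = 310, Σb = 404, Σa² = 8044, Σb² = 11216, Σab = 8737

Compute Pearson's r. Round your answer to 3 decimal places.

r = (nΣab − ΣaΣb) / √[(nΣa² − (Σa)²)(nΣb² − (Σb)²)]
Numerator: 15×8737 − 310×404 = 5815
Denominator: √[(120660 − 96100)(168240 − 163216)] = √[24560 × 5024] = 11108.0799
r = 5815 / 11108.0799 ≈ 0.523

0.523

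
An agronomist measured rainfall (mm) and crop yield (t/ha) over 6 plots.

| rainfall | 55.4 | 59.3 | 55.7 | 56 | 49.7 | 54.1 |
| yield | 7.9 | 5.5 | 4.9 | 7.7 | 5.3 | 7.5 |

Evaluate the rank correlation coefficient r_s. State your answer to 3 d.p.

Rank rainfall: 3, 6, 4, 5, 1, 2
Rank yield: 6, 3, 1, 5, 2, 4
d = rank(rainfall) − rank(yield): -3, 3, 3, 0, -1, -2; Σd² = 32
ρ = 1 − 6Σd² / [n(n²−1)] = 1 − 6×32 / (6×35) = 1 − 192/210 ≈ 0.086

0.086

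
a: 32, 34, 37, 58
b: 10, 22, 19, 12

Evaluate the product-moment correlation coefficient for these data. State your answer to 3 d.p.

-0.336

n = 4, Σa = 161, Σb = 63, Σa² = 6913, Σb² = 1089, Σab = 2467
nΣab − ΣaΣb = 9868 − 10143 = -275
nΣa² − (Σa)² = 27652 − 25921 = 1731; nΣb² − (Σb)² = 4356 − 3969 = 387
r = -275 / √(1731 × 387) = -275 / 818.4724 ≈ -0.336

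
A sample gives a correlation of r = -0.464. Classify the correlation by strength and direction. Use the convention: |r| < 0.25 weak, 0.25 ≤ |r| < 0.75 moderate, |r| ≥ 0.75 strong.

moderate negative

r = -0.464 < 0 so the relationship is negative.
|r| = 0.464, which falls in the moderate range.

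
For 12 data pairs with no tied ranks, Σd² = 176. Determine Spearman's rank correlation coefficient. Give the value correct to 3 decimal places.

ρ = 1 − 6Σd² / [n(n²−1)] = 1 − 6×176 / (12×143)
  = 1 − 1056/1716 = 1 − 0.6154 ≈ 0.385

0.385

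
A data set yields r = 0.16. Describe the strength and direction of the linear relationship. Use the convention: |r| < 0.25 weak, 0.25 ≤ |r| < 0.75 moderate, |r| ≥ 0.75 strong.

r = 0.16 > 0 so the relationship is positive.
|r| = 0.16, which falls in the weak range.

weak positive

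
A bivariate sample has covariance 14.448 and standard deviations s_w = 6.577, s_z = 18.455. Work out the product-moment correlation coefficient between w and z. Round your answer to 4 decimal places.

r = Cov(w,z) / (s_w · s_z) = 14.448 / (6.577 × 18.455)
  = 14.448 / 121.3785 ≈ 0.1190

0.1190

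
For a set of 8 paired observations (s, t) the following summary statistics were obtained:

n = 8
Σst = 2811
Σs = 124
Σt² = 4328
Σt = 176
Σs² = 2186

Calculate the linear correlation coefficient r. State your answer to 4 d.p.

0.2392

r = (nΣst − ΣsΣt) / √[(nΣs² − (Σs)²)(nΣt² − (Σt)²)]
Numerator: 8×2811 − 124×176 = 664
Denominator: √[(17488 − 15376)(34624 − 30976)] = √[2112 × 3648] = 2775.7118
r = 664 / 2775.7118 ≈ 0.2392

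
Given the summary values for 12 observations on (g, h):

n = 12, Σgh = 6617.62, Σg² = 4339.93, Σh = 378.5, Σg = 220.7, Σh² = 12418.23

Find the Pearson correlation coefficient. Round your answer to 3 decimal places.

r = (nΣgh − ΣgΣh) / √[(nΣg² − (Σg)²)(nΣh² − (Σh)²)]
Numerator: 12×6617.62 − 220.7×378.5 = -4123.51
Denominator: √[(52079.16 − 48708.49)(149018.76 − 143262.25)] = √[3370.67 × 5756.51] = 4404.9172
r = -4123.51 / 4404.9172 ≈ -0.936

-0.936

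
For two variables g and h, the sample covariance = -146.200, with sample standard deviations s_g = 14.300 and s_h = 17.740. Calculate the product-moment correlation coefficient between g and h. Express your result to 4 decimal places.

r = Cov(g,h) / (s_g · s_h) = -146.200 / (14.300 × 17.740)
  = -146.200 / 253.6820 ≈ -0.5763

-0.5763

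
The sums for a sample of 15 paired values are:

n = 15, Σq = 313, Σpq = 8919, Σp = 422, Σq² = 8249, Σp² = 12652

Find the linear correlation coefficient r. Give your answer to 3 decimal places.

r = (nΣpq − ΣpΣq) / √[(nΣp² − (Σp)²)(nΣq² − (Σq)²)]
Numerator: 15×8919 − 422×313 = 1699
Denominator: √[(189780 − 178084)(123735 − 97969)] = √[11696 × 25766] = 17359.6986
r = 1699 / 17359.6986 ≈ 0.098

0.098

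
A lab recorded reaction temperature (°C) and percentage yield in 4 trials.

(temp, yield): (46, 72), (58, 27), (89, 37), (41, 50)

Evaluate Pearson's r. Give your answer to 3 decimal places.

n = 4, Σx = 234, Σy = 186, Σx² = 15082, Σy² = 9782, Σxy = 10221
nΣxy − ΣxΣy = 40884 − 43524 = -2640
nΣx² − (Σx)² = 60328 − 54756 = 5572; nΣy² − (Σy)² = 39128 − 34596 = 4532
r = -2640 / √(5572 × 4532) = -2640 / 5025.1671 ≈ -0.525

-0.525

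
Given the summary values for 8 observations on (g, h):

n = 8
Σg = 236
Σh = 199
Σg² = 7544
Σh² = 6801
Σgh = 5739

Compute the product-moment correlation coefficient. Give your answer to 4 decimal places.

r = (nΣgh − ΣgΣh) / √[(nΣg² − (Σg)²)(nΣh² − (Σh)²)]
Numerator: 8×5739 − 236×199 = -1052
Denominator: √[(60352 − 55696)(54408 − 39601)] = √[4656 × 14807] = 8303.0953
r = -1052 / 8303.0953 ≈ -0.1267

-0.1267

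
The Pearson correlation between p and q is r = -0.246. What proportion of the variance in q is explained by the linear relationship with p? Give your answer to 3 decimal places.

r² = (-0.246)² = 0.061

0.061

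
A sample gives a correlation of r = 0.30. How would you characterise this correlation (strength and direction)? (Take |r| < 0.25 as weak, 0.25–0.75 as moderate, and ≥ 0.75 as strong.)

r = 0.30 > 0 so the relationship is positive.
|r| = 0.30, which falls in the moderate range.

moderate positive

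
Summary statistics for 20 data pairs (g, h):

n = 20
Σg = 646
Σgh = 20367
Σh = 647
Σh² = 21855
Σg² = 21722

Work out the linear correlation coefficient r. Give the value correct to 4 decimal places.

r = (nΣgh − ΣgΣh) / √[(nΣg² − (Σg)²)(nΣh² − (Σh)²)]
Numerator: 20×20367 − 646×647 = -10622
Denominator: √[(434440 − 417316)(437100 − 418609)] = √[17124 × 18491] = 17794.3779
r = -10622 / 17794.3779 ≈ -0.5969

-0.5969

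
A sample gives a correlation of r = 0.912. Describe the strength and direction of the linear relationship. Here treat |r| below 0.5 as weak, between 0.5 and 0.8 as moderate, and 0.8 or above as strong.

strong positive

r = 0.912 > 0 so the relationship is positive.
|r| = 0.912, which falls in the strong range.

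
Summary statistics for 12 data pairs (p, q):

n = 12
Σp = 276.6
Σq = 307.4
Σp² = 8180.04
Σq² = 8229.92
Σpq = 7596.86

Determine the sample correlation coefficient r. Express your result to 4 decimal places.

r = (nΣpq − ΣpΣq) / √[(nΣp² − (Σp)²)(nΣq² − (Σq)²)]
Numerator: 12×7596.86 − 276.6×307.4 = 6135.48
Denominator: √[(98160.48 − 76507.56)(98759.04 − 94494.76)] = √[21652.92 × 4264.28] = 9609.0641
r = 6135.48 / 9609.0641 ≈ 0.6385

0.6385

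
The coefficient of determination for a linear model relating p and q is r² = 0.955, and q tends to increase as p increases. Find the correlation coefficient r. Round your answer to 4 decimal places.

0.9772

|r| = √0.955 = 0.9772
The association is positive, so r = 0.9772.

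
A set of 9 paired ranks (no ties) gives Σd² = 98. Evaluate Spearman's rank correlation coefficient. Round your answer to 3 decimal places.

ρ = 1 − 6Σd² / [n(n²−1)] = 1 − 6×98 / (9×80)
  = 1 − 588/720 = 1 − 0.8167 ≈ 0.183

0.183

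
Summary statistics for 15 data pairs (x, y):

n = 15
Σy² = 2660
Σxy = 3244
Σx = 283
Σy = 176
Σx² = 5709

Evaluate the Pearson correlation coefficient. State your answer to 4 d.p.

r = (nΣxy − ΣxΣy) / √[(nΣx² − (Σx)²)(nΣy² − (Σy)²)]
Numerator: 15×3244 − 283×176 = -1148
Denominator: √[(85635 − 80089)(39900 − 30976)] = √[5546 × 8924] = 7035.0909
r = -1148 / 7035.0909 ≈ -0.1632

-0.1632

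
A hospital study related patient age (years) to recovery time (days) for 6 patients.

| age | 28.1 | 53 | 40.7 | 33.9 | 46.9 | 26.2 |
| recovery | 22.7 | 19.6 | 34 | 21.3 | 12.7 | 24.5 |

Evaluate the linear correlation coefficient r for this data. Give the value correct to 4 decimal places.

n = 6, Σx = 228.8, Σy = 134.8, Σx² = 9290.36, Σy² = 3270.68, Σxy = 5020.07
nΣxy − ΣxΣy = 30120.42 − 30842.24 = -721.82
nΣx² − (Σx)² = 55742.16 − 52349.44 = 3392.72; nΣy² − (Σy)² = 19624.08 − 18171.04 = 1453.04
r = -721.82 / √(3392.72 × 1453.04) = -721.82 / 2220.3058 ≈ -0.3251

-0.3251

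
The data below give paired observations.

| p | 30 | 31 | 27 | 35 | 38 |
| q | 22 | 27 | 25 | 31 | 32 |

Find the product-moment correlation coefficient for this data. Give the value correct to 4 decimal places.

n = 5, Σp = 161, Σq = 137, Σp² = 5259, Σq² = 3823, Σpq = 4473
nΣpq − ΣpΣq = 22365 − 22057 = 308
nΣp² − (Σp)² = 26295 − 25921 = 374; nΣq² − (Σq)² = 19115 − 18769 = 346
r = 308 / √(374 × 346) = 308 / 359.7277 ≈ 0.8562

0.8562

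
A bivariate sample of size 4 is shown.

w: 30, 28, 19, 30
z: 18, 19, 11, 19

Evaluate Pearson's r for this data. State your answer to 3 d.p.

0.965

n = 4, Σw = 107, Σz = 67, Σw² = 2945, Σz² = 1167, Σwz = 1851
nΣwz − ΣwΣz = 7404 − 7169 = 235
nΣw² − (Σw)² = 11780 − 11449 = 331; nΣz² − (Σz)² = 4668 − 4489 = 179
r = 235 / √(331 × 179) = 235 / 243.4112 ≈ 0.965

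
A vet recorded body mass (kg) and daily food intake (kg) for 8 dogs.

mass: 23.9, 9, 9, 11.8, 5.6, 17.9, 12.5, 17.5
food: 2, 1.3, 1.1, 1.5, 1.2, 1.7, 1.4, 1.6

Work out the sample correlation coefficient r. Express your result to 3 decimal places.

n = 8, Σx = 107.2, Σy = 11.8, Σx² = 1686.72, Σy² = 18, Σxy = 169.75
nΣxy − ΣxΣy = 1358 − 1264.96 = 93.04
nΣx² − (Σx)² = 13493.76 − 11491.84 = 2001.92; nΣy² − (Σy)² = 144 − 139.24 = 4.76
r = 93.04 / √(2001.92 × 4.76) = 93.04 / 97.6173 ≈ 0.953

0.953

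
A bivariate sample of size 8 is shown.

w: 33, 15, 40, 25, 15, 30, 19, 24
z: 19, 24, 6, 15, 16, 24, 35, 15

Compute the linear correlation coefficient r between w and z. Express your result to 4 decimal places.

n = 8, Σw = 201, Σz = 154, Σw² = 5601, Σz² = 3480, Σwz = 3587
nΣwz − ΣwΣz = 28696 − 30954 = -2258
nΣw² − (Σw)² = 44808 − 40401 = 4407; nΣz² − (Σz)² = 27840 − 23716 = 4124
r = -2258 / √(4407 × 4124) = -2258 / 4263.1524 ≈ -0.5297

-0.5297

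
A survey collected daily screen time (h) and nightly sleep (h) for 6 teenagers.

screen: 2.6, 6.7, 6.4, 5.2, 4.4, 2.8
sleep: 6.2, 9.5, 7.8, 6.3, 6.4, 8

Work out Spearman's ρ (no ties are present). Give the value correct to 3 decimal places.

0.600

Rank screen: 1, 6, 5, 4, 3, 2
Rank sleep: 1, 6, 4, 2, 3, 5
d = rank(screen) − rank(sleep): 0, 0, 1, 2, 0, -3; Σd² = 14
ρ = 1 − 6Σd² / [n(n²−1)] = 1 − 6×14 / (6×35) = 1 − 84/210 ≈ 0.600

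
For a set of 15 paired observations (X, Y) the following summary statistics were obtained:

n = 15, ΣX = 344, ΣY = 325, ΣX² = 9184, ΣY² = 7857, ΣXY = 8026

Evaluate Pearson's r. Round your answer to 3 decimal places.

0.557

r = (nΣXY − ΣXΣY) / √[(nΣX² − (ΣX)²)(nΣY² − (ΣY)²)]
Numerator: 15×8026 − 344×325 = 8590
Denominator: √[(137760 − 118336)(117855 − 105625)] = √[19424 × 12230] = 15412.8362
r = 8590 / 15412.8362 ≈ 0.557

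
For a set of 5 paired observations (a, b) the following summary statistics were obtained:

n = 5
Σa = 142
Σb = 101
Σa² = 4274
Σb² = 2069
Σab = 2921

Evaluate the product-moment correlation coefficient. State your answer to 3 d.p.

r = (nΣab − ΣaΣb) / √[(nΣa² − (Σa)²)(nΣb² − (Σb)²)]
Numerator: 5×2921 − 142×101 = 263
Denominator: √[(21370 − 20164)(10345 − 10201)] = √[1206 × 144] = 416.7301
r = 263 / 416.7301 ≈ 0.631

0.631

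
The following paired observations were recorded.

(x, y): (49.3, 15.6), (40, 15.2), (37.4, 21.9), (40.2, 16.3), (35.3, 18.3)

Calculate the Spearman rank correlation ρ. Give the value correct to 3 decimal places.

-0.600

Rank x: 5, 3, 2, 4, 1
Rank y: 2, 1, 5, 3, 4
d = rank(x) − rank(y): 3, 2, -3, 1, -3; Σd² = 32
ρ = 1 − 6Σd² / [n(n²−1)] = 1 − 6×32 / (5×24) = 1 − 192/120 ≈ -0.600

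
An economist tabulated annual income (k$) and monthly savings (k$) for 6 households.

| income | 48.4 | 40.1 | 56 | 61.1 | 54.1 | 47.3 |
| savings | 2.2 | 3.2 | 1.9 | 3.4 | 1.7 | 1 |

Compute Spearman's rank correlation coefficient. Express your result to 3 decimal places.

Rank income: 3, 1, 5, 6, 4, 2
Rank savings: 4, 5, 3, 6, 2, 1
d = rank(income) − rank(savings): -1, -4, 2, 0, 2, 1; Σd² = 26
ρ = 1 − 6Σd² / [n(n²−1)] = 1 − 6×26 / (6×35) = 1 − 156/210 ≈ 0.257

0.257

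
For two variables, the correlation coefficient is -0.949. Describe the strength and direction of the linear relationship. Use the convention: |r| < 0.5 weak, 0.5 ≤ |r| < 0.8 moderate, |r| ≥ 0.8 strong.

strong negative

r = -0.949 < 0 so the relationship is negative.
|r| = 0.949, which falls in the strong range.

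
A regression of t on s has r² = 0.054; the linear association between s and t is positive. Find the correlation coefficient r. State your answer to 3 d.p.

|r| = √0.054 = 0.232
The association is positive, so r = 0.232.

0.232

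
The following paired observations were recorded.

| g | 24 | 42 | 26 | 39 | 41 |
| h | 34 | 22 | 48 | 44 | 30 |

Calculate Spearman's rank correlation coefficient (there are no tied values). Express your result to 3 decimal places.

Rank g: 1, 5, 2, 3, 4
Rank h: 3, 1, 5, 4, 2
d = rank(g) − rank(h): -2, 4, -3, -1, 2; Σd² = 34
ρ = 1 − 6Σd² / [n(n²−1)] = 1 − 6×34 / (5×24) = 1 − 204/120 ≈ -0.700

-0.700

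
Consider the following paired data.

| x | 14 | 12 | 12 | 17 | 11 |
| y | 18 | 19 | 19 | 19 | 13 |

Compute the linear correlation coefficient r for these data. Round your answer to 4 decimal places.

0.4979

n = 5, Σx = 66, Σy = 88, Σx² = 894, Σy² = 1576, Σxy = 1174
nΣxy − ΣxΣy = 5870 − 5808 = 62
nΣx² − (Σx)² = 4470 − 4356 = 114; nΣy² − (Σy)² = 7880 − 7744 = 136
r = 62 / √(114 × 136) = 62 / 124.5151 ≈ 0.4979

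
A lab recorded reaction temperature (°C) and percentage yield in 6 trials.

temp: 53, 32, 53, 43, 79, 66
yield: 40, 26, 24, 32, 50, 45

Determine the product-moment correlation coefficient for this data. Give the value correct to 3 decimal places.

0.837

n = 6, Σx = 326, Σy = 217, Σx² = 19088, Σy² = 8401, Σxy = 12520
nΣxy − ΣxΣy = 75120 − 70742 = 4378
nΣx² − (Σx)² = 114528 − 106276 = 8252; nΣy² − (Σy)² = 50406 − 47089 = 3317
r = 4378 / √(8252 × 3317) = 4378 / 5231.8146 ≈ 0.837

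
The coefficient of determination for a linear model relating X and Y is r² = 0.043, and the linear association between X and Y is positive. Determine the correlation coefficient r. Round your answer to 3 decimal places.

|r| = √0.043 = 0.207
The association is positive, so r = 0.207.

0.207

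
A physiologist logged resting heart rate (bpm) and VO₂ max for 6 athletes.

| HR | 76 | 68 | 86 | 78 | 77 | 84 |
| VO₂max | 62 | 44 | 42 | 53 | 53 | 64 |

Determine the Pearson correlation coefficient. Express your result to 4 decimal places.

n = 6, Σx = 469, Σy = 318, Σx² = 36865, Σy² = 17258, Σxy = 24907
nΣxy − ΣxΣy = 149442 − 149142 = 300
nΣx² − (Σx)² = 221190 − 219961 = 1229; nΣy² − (Σy)² = 103548 − 101124 = 2424
r = 300 / √(1229 × 2424) = 300 / 1726.0058 ≈ 0.1738

0.1738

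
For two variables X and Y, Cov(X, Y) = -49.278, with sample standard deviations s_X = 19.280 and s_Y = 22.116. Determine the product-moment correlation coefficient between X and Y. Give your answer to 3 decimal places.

-0.116

r = Cov(X,Y) / (s_X · s_Y) = -49.278 / (19.280 × 22.116)
  = -49.278 / 426.3965 ≈ -0.116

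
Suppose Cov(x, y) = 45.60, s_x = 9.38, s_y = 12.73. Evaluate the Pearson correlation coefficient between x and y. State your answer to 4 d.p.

r = Cov(x,y) / (s_x · s_y) = 45.60 / (9.38 × 12.73)
  = 45.60 / 119.4074 ≈ 0.3819

0.3819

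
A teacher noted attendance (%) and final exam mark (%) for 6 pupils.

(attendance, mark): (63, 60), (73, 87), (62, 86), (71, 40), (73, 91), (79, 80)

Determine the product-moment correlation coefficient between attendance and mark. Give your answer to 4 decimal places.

0.1721

n = 6, Σx = 421, Σy = 444, Σx² = 29753, Σy² = 34846, Σxy = 31266
nΣxy − ΣxΣy = 187596 − 186924 = 672
nΣx² − (Σx)² = 178518 − 177241 = 1277; nΣy² − (Σy)² = 209076 − 197136 = 11940
r = 672 / √(1277 × 11940) = 672 / 3904.7894 ≈ 0.1721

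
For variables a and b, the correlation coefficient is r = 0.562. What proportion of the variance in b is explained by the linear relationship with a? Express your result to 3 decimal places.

0.316

r² = (0.562)² = 0.316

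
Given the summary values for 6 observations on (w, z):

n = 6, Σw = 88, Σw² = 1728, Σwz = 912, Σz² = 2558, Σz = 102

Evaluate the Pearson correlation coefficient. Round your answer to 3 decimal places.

-0.973

r = (nΣwz − ΣwΣz) / √[(nΣw² − (Σw)²)(nΣz² − (Σz)²)]
Numerator: 6×912 − 88×102 = -3504
Denominator: √[(10368 − 7744)(15348 − 10404)] = √[2624 × 4944] = 3601.8129
r = -3504 / 3601.8129 ≈ -0.973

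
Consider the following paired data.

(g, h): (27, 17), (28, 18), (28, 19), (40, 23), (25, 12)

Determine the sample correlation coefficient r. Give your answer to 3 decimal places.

0.856

n = 5, Σg = 148, Σh = 89, Σg² = 4522, Σh² = 1647, Σgh = 2715
nΣgh − ΣgΣh = 13575 − 13172 = 403
nΣg² − (Σg)² = 22610 − 21904 = 706; nΣh² − (Σh)² = 8235 − 7921 = 314
r = 403 / √(706 × 314) = 403 / 470.8333 ≈ 0.856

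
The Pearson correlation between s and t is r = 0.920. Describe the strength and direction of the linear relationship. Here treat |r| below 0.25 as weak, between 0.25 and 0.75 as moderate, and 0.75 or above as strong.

strong positive

r = 0.920 > 0 so the relationship is positive.
|r| = 0.920, which falls in the strong range.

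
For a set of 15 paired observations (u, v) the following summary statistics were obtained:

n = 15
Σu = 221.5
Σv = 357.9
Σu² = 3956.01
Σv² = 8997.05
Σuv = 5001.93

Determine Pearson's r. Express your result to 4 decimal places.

-0.5055

r = (nΣuv − ΣuΣv) / √[(nΣu² − (Σu)²)(nΣv² − (Σv)²)]
Numerator: 15×5001.93 − 221.5×357.9 = -4245.9
Denominator: √[(59340.15 − 49062.25)(134955.75 − 128092.41)] = √[10277.9 × 6863.34] = 8398.8524
r = -4245.9 / 8398.8524 ≈ -0.5055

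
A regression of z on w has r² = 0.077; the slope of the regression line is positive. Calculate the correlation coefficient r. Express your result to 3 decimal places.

|r| = √0.077 = 0.277
The association is positive, so r = 0.277.

0.277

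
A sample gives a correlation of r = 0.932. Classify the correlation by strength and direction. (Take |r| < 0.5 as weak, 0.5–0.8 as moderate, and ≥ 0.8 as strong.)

r = 0.932 > 0 so the relationship is positive.
|r| = 0.932, which falls in the strong range.

strong positive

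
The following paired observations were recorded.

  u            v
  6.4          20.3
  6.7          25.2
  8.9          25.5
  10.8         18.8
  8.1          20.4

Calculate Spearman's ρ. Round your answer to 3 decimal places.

-0.100

Rank u: 1, 2, 4, 5, 3
Rank v: 2, 4, 5, 1, 3
d = rank(u) − rank(v): -1, -2, -1, 4, 0; Σd² = 22
ρ = 1 − 6Σd² / [n(n²−1)] = 1 − 6×22 / (5×24) = 1 − 132/120 ≈ -0.100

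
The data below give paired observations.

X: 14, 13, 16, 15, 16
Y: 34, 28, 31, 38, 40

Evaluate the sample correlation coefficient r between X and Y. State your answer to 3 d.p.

0.592

n = 5, ΣX = 74, ΣY = 171, ΣX² = 1102, ΣY² = 5945, ΣXY = 2546
nΣXY − ΣXΣY = 12730 − 12654 = 76
nΣX² − (ΣX)² = 5510 − 5476 = 34; nΣY² − (ΣY)² = 29725 − 29241 = 484
r = 76 / √(34 × 484) = 76 / 128.2809 ≈ 0.592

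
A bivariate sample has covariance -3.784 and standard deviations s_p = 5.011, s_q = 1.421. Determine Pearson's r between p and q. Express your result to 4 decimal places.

-0.5314

r = Cov(p,q) / (s_p · s_q) = -3.784 / (5.011 × 1.421)
  = -3.784 / 7.1206 ≈ -0.5314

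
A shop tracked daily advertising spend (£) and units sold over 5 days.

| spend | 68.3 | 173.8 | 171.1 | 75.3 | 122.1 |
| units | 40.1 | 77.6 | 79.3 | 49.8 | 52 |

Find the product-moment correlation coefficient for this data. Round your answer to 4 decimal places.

n = 5, Σx = 610.6, Σy = 298.8, Σx² = 84725.04, Σy² = 19102.3, Σxy = 39893.08
nΣxy − ΣxΣy = 199465.4 − 182447.28 = 17018.12
nΣx² − (Σx)² = 423625.2 − 372832.36 = 50792.84; nΣy² − (Σy)² = 95511.5 − 89281.44 = 6230.06
r = 17018.12 / √(50792.84 × 6230.06) = 17018.12 / 17788.8291 ≈ 0.9567

0.9567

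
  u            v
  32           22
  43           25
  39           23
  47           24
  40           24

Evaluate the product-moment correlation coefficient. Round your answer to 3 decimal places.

n = 5, Σu = 201, Σv = 118, Σu² = 8203, Σv² = 2790, Σuv = 4764
nΣuv − ΣuΣv = 23820 − 23718 = 102
nΣu² − (Σu)² = 41015 − 40401 = 614; nΣv² − (Σv)² = 13950 − 13924 = 26
r = 102 / √(614 × 26) = 102 / 126.3487 ≈ 0.807

0.807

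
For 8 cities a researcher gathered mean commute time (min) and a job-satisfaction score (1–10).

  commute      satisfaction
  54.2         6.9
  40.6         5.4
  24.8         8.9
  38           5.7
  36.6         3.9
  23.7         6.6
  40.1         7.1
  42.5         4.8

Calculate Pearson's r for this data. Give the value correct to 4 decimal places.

n = 8, Σx = 300.5, Σy = 49.3, Σx² = 11960.55, Σy² = 320.69, Σxy = 1818.41
nΣxy − ΣxΣy = 14547.28 − 14814.65 = -267.37
nΣx² − (Σx)² = 95684.4 − 90300.25 = 5384.15; nΣy² − (Σy)² = 2565.52 − 2430.49 = 135.03
r = -267.37 / √(5384.15 × 135.03) = -267.37 / 852.6557 ≈ -0.3136

-0.3136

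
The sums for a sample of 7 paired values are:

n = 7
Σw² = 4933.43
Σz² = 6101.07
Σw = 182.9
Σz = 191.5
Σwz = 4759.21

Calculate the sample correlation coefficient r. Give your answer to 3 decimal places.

r = (nΣwz − ΣwΣz) / √[(nΣw² − (Σw)²)(nΣz² − (Σz)²)]
Numerator: 7×4759.21 − 182.9×191.5 = -1710.88
Denominator: √[(34534.01 − 33452.41)(42707.49 − 36672.25)] = √[1081.6 × 6035.24] = 2554.9394
r = -1710.88 / 2554.9394 ≈ -0.670

-0.670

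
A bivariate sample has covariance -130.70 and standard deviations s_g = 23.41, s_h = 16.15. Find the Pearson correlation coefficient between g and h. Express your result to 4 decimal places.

-0.3457

r = Cov(g,h) / (s_g · s_h) = -130.70 / (23.41 × 16.15)
  = -130.70 / 378.0715 ≈ -0.3457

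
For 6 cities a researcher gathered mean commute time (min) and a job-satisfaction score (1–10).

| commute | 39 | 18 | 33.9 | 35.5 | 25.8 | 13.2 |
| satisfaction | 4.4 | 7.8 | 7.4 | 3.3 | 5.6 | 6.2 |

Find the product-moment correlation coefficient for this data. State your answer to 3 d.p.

n = 6, Σx = 165.4, Σy = 34.7, Σx² = 5094.34, Σy² = 215.65, Σxy = 906.33
nΣxy − ΣxΣy = 5437.98 − 5739.38 = -301.4
nΣx² − (Σx)² = 30566.04 − 27357.16 = 3208.88; nΣy² − (Σy)² = 1293.9 − 1204.09 = 89.81
r = -301.4 / √(3208.88 × 89.81) = -301.4 / 536.8329 ≈ -0.561

-0.561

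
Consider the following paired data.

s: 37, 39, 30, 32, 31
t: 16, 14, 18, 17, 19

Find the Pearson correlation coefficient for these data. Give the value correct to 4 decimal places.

n = 5, Σs = 169, Σt = 84, Σs² = 5775, Σt² = 1426, Σst = 2811
nΣst − ΣsΣt = 14055 − 14196 = -141
nΣs² − (Σs)² = 28875 − 28561 = 314; nΣt² − (Σt)² = 7130 − 7056 = 74
r = -141 / √(314 × 74) = -141 / 152.4336 ≈ -0.9250

-0.9250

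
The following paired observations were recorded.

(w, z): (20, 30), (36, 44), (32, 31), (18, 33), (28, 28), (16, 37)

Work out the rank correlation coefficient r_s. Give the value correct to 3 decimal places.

0.029

Rank w: 3, 6, 5, 2, 4, 1
Rank z: 2, 6, 3, 4, 1, 5
d = rank(w) − rank(z): 1, 0, 2, -2, 3, -4; Σd² = 34
ρ = 1 − 6Σd² / [n(n²−1)] = 1 − 6×34 / (6×35) = 1 − 204/210 ≈ 0.029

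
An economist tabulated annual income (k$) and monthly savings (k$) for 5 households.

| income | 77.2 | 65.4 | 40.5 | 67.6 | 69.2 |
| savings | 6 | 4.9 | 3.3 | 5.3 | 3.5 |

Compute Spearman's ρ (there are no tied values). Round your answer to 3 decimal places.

Rank income: 5, 2, 1, 3, 4
Rank savings: 5, 3, 1, 4, 2
d = rank(income) − rank(savings): 0, -1, 0, -1, 2; Σd² = 6
ρ = 1 − 6Σd² / [n(n²−1)] = 1 − 6×6 / (5×24) = 1 − 36/120 ≈ 0.700

0.700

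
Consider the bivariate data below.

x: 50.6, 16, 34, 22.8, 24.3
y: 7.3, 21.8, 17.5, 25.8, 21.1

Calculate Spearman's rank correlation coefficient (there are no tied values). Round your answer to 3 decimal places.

Rank x: 5, 1, 4, 2, 3
Rank y: 1, 4, 2, 5, 3
d = rank(x) − rank(y): 4, -3, 2, -3, 0; Σd² = 38
ρ = 1 − 6Σd² / [n(n²−1)] = 1 − 6×38 / (5×24) = 1 − 228/120 ≈ -0.900

-0.900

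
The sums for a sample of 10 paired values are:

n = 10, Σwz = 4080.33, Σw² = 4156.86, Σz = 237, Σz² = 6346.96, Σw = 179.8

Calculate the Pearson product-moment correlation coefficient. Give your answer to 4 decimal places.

r = (nΣwz − ΣwΣz) / √[(nΣw² − (Σw)²)(nΣz² − (Σz)²)]
Numerator: 10×4080.33 − 179.8×237 = -1809.3
Denominator: √[(41568.6 − 32328.04)(63469.6 − 56169)] = √[9240.56 × 7300.6] = 8213.5030
r = -1809.3 / 8213.5030 ≈ -0.2203

-0.2203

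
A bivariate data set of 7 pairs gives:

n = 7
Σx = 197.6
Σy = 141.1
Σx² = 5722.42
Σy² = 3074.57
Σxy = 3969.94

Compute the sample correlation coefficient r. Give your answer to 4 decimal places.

r = (nΣxy − ΣxΣy) / √[(nΣx² − (Σx)²)(nΣy² − (Σy)²)]
Numerator: 7×3969.94 − 197.6×141.1 = -91.78
Denominator: √[(40056.94 − 39045.76)(21521.99 − 19909.21)] = √[1011.18 × 1612.78] = 1277.0321
r = -91.78 / 1277.0321 ≈ -0.0719

-0.0719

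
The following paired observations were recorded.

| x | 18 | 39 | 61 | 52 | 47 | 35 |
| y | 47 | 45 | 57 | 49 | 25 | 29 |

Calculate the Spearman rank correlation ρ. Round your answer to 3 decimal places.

0.486

Rank x: 1, 3, 6, 5, 4, 2
Rank y: 4, 3, 6, 5, 1, 2
d = rank(x) − rank(y): -3, 0, 0, 0, 3, 0; Σd² = 18
ρ = 1 − 6Σd² / [n(n²−1)] = 1 − 6×18 / (6×35) = 1 − 108/210 ≈ 0.486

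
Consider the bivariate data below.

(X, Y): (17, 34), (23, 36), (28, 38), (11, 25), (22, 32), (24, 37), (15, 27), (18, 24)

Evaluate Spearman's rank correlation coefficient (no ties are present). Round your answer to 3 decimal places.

0.810

Rank X: 3, 6, 8, 1, 5, 7, 2, 4
Rank Y: 5, 6, 8, 2, 4, 7, 3, 1
d = rank(X) − rank(Y): -2, 0, 0, -1, 1, 0, -1, 3; Σd² = 16
ρ = 1 − 6Σd² / [n(n²−1)] = 1 − 6×16 / (8×63) = 1 − 96/504 ≈ 0.810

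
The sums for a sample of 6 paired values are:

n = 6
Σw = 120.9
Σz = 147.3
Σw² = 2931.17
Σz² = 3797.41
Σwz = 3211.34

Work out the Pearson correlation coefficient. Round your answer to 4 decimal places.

r = (nΣwz − ΣwΣz) / √[(nΣw² − (Σw)²)(nΣz² − (Σz)²)]
Numerator: 6×3211.34 − 120.9×147.3 = 1459.47
Denominator: √[(17587.02 − 14616.81)(22784.46 − 21697.29)] = √[2970.21 × 1087.17] = 1796.9761
r = 1459.47 / 1796.9761 ≈ 0.8122

0.8122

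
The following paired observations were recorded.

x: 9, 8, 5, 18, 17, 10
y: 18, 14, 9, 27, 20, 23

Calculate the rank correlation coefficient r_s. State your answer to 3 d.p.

0.943

Rank x: 3, 2, 1, 6, 5, 4
Rank y: 3, 2, 1, 6, 4, 5
d = rank(x) − rank(y): 0, 0, 0, 0, 1, -1; Σd² = 2
ρ = 1 − 6Σd² / [n(n²−1)] = 1 − 6×2 / (6×35) = 1 − 12/210 ≈ 0.943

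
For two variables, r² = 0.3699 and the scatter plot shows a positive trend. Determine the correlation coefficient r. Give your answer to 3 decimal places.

0.608

|r| = √0.3699 = 0.608
The association is positive, so r = 0.608.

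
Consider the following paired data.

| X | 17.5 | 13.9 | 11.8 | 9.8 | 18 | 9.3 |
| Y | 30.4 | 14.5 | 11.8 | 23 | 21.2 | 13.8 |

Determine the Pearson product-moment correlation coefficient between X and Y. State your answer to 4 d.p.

0.5503

n = 6, ΣX = 80.3, ΣY = 114.7, ΣX² = 1145.23, ΣY² = 2442.53, ΣXY = 1608.13
nΣXY − ΣXΣY = 9648.78 − 9210.41 = 438.37
nΣX² − (ΣX)² = 6871.38 − 6448.09 = 423.29; nΣY² − (ΣY)² = 14655.18 − 13156.09 = 1499.09
r = 438.37 / √(423.29 × 1499.09) = 438.37 / 796.5863 ≈ 0.5503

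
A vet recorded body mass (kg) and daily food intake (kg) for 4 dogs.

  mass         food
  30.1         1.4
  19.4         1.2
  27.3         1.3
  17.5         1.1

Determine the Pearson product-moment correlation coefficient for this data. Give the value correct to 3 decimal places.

0.971

n = 4, Σx = 94.3, Σy = 5, Σx² = 2333.91, Σy² = 6.3, Σxy = 120.16
nΣxy − ΣxΣy = 480.64 − 471.5 = 9.14
nΣx² − (Σx)² = 9335.64 − 8892.49 = 443.15; nΣy² − (Σy)² = 25.2 − 25 = 0.2
r = 9.14 / √(443.15 × 0.2) = 9.14 / 9.4144 ≈ 0.971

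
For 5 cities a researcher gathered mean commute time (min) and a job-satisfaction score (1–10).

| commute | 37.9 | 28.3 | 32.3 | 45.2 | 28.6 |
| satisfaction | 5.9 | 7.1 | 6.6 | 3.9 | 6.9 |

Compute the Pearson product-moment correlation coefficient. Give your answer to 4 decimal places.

-0.9751

n = 5, Σx = 172.3, Σy = 30.4, Σx² = 6141.59, Σy² = 191.6, Σxy = 1011.34
nΣxy − ΣxΣy = 5056.7 − 5237.92 = -181.22
nΣx² − (Σx)² = 30707.95 − 29687.29 = 1020.66; nΣy² − (Σy)² = 958 − 924.16 = 33.84
r = -181.22 / √(1020.66 × 33.84) = -181.22 / 185.8471 ≈ -0.9751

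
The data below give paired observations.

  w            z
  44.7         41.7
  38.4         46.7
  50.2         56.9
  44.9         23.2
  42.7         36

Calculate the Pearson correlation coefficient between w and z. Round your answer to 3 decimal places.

0.270

n = 5, Σw = 220.9, Σz = 204.5, Σw² = 9831.99, Σz² = 8991.63, Σwz = 9092.53
nΣwz − ΣwΣz = 45462.65 − 45174.05 = 288.6
nΣw² − (Σw)² = 49159.95 − 48796.81 = 363.14; nΣz² − (Σz)² = 44958.15 − 41820.25 = 3137.9
r = 288.6 / √(363.14 × 3137.9) = 288.6 / 1067.4723 ≈ 0.270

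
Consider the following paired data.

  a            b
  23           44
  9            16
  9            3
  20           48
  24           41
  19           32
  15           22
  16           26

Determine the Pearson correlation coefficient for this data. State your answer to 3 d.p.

0.919

n = 8, Σa = 135, Σb = 232, Σa² = 2509, Σb² = 8370, Σab = 4481
nΣab − ΣaΣb = 35848 − 31320 = 4528
nΣa² − (Σa)² = 20072 − 18225 = 1847; nΣb² − (Σb)² = 66960 − 53824 = 13136
r = 4528 / √(1847 × 13136) = 4528 / 4925.6667 ≈ 0.919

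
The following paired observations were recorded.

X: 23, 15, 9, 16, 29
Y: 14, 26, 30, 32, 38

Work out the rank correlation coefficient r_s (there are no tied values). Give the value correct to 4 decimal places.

Rank X: 4, 2, 1, 3, 5
Rank Y: 1, 2, 3, 4, 5
d = rank(X) − rank(Y): 3, 0, -2, -1, 0; Σd² = 14
ρ = 1 − 6Σd² / [n(n²−1)] = 1 − 6×14 / (5×24) = 1 − 84/120 ≈ 0.3000

0.3000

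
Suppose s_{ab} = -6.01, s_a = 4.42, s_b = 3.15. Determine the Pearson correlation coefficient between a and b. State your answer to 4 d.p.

-0.4317

r = Cov(a,b) / (s_a · s_b) = -6.01 / (4.42 × 3.15)
  = -6.01 / 13.9230 ≈ -0.4317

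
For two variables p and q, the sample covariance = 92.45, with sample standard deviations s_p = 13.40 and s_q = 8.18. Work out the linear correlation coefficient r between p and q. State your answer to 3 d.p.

r = Cov(p,q) / (s_p · s_q) = 92.45 / (13.40 × 8.18)
  = 92.45 / 109.6120 ≈ 0.843

0.843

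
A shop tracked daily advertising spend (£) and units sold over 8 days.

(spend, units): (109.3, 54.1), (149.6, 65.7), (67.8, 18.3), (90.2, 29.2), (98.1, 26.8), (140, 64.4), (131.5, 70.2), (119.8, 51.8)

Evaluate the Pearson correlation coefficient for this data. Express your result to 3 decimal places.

0.935

n = 8, Σx = 906.3, Σy = 380.5, Σx² = 107927.43, Σy² = 20907.71, Σxy = 46698.45
nΣxy − ΣxΣy = 373587.6 − 344847.15 = 28740.45
nΣx² − (Σx)² = 863419.44 − 821379.69 = 42039.75; nΣy² − (Σy)² = 167261.68 − 144780.25 = 22481.43
r = 28740.45 / √(42039.75 × 22481.43) = 28740.45 / 30742.7015 ≈ 0.935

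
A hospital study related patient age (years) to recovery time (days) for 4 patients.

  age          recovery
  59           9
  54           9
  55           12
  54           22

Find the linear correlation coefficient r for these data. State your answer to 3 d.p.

n = 4, Σx = 222, Σy = 52, Σx² = 12338, Σy² = 790, Σxy = 2865
nΣxy − ΣxΣy = 11460 − 11544 = -84
nΣx² − (Σx)² = 49352 − 49284 = 68; nΣy² − (Σy)² = 3160 − 2704 = 456
r = -84 / √(68 × 456) = -84 / 176.0909 ≈ -0.477

-0.477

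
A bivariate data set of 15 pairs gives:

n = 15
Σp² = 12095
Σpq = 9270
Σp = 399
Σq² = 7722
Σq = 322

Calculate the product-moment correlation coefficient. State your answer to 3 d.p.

r = (nΣpq − ΣpΣq) / √[(nΣp² − (Σp)²)(nΣq² − (Σq)²)]
Numerator: 15×9270 − 399×322 = 10572
Denominator: √[(181425 − 159201)(115830 − 103684)] = √[22224 × 12146] = 16429.6288
r = 10572 / 16429.6288 ≈ 0.643

0.643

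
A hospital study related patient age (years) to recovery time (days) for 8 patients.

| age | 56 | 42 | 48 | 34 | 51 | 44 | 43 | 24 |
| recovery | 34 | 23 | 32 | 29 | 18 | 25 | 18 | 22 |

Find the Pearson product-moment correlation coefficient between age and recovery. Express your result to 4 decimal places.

n = 8, Σx = 342, Σy = 201, Σx² = 15322, Σy² = 5307, Σxy = 8712
nΣxy − ΣxΣy = 69696 − 68742 = 954
nΣx² − (Σx)² = 122576 − 116964 = 5612; nΣy² − (Σy)² = 42456 − 40401 = 2055
r = 954 / √(5612 × 2055) = 954 / 3395.9770 ≈ 0.2809

0.2809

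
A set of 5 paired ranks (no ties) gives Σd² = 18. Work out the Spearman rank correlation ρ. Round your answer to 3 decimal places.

ρ = 1 − 6Σd² / [n(n²−1)] = 1 − 6×18 / (5×24)
  = 1 − 108/120 = 1 − 0.9000 ≈ 0.100

0.100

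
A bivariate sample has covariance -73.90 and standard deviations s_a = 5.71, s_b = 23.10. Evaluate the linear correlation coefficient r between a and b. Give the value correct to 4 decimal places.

r = Cov(a,b) / (s_a · s_b) = -73.90 / (5.71 × 23.10)
  = -73.90 / 131.9010 ≈ -0.5603

-0.5603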